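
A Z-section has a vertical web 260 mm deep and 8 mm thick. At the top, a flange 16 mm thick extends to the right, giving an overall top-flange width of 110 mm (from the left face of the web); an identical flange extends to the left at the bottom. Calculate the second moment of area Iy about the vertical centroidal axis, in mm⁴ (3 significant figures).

Break the section into simple shapes (no overlaps), measuring from the bottom-left corner of the bounding box.
Web: 8 × 260, A = 2 080 mm², x = 106 mm, Ī = 11 093 mm⁴.
Top flange (beyond web): 102 × 16, A = 1 632 mm², x = 161 mm, Ī = 1 414 944 mm⁴.
Bottom flange (beyond web): 102 × 16, A = 1 632 mm², x = 51 mm, Ī = 1 414 944 mm⁴.
Centroid: x̄ = ΣA·x / ΣA = 106 mm.
Transfer each piece to the vertical centroidal axis using Ī + A·d² with d = x − 106:
  web: d = 0 mm → contributes +11 093 mm⁴
  top flange (beyond web): d = 55 mm → contributes +6 351 744 mm⁴
  bottom flange (beyond web): d = -55 mm → contributes +6 351 744 mm⁴
Total I = 12 714 581 mm⁴.

Iy ≈ 1.27 × 10⁷ mm⁴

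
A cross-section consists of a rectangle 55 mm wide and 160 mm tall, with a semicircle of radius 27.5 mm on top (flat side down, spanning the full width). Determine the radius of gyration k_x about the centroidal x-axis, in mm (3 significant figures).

k_x ≈ 52.6 mm

Decompose the section into non-overlapping parts with the origin at the bottom-left of its bounding rectangle.
Rectangular body: 55 × 160, A = 8 800 mm², y = 80 mm, Ī = 18 773 333 mm⁴.
Semicircular cap: semicircle r = 27.5, A = 1187.9 mm², y = 171.67 mm, Ī = 62 772 mm⁴.
Centroid: ȳ = ΣA·y / ΣA = 90.903 mm.
Transfer each piece to the centroidal x-axis using Ī + A·d² with d = y − 90.903:
  rectangular body: d = -10.903 mm → contributes +19 819 428 mm⁴
  semicircular cap: d = 80.768 mm → contributes +7 812 176 mm⁴
Total I = 27 631 604 mm⁴.
Radius of gyration: k = √(I/A) = √(27 631 604 / 9987.9) = 52.598 mm.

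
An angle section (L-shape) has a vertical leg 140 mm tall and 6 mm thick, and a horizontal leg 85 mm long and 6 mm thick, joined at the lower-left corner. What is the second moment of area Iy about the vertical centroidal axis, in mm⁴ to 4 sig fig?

Iy ≈ 7.964 × 10⁵ mm⁴

Treat the section as a set of non-overlapping primitives; coordinates are from the bounding-box lower-left.
Vertical leg: 6 × 140, A = 840 mm², x = 3 mm, Ī = 2 520 mm⁴.
Horizontal leg (remainder): 79 × 6, A = 474 mm², x = 45.5 mm, Ī = 246 520 mm⁴.
Centroid: x̄ = ΣA·x / ΣA = 18.3311 mm.
Transfer each piece to the vertical centroidal axis using Ī + A·d² with d = x − 18.3311:
  vertical leg: d = -15.3311 mm → contributes +199 955 mm⁴
  horizontal leg (remainder): d = 27.1689 mm → contributes +596 403 mm⁴
Total I = 796 358 mm⁴.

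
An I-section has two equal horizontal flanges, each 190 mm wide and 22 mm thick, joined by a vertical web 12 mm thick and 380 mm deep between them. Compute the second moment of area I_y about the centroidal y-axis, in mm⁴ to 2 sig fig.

Treat the section as a set of non-overlapping primitives; coordinates are from the bounding-box lower-left.
Bottom flange: 190 × 22, A = 4 180 mm², x = 95 mm, Ī = 12 574 833 mm⁴.
Web: 12 × 380, A = 4 560 mm², x = 95 mm, Ī = 54 720 mm⁴.
Top flange: 190 × 22, A = 4 180 mm², x = 95 mm, Ī = 12 574 833 mm⁴.
By symmetry the centroid is at mid-width, x̄ = 95 mm.
All pieces are centred on the centroidal y-axis, so I = ΣĪ = 25 204 387 mm⁴.

I_y ≈ 2.5 × 10⁷ mm⁴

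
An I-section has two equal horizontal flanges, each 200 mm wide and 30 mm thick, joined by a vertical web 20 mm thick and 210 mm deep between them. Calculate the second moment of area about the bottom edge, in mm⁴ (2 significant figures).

Treat the section as a set of non-overlapping primitives; coordinates are from the bounding-box lower-left.
Bottom flange: 200 × 30, A = 6 000 mm², y = 15 mm, Ī = 450 000 mm⁴.
Web: 20 × 210, A = 4 200 mm², y = 135 mm, Ī = 15 435 000 mm⁴.
Top flange: 200 × 30, A = 6 000 mm², y = 255 mm, Ī = 450 000 mm⁴.
Transfer each piece to a horizontal axis along the bottom face using Ī + A·d² with d = y − 0:
  bottom flange: d = 15 mm → contributes +1 800 000 mm⁴
  web: d = 135 mm → contributes +91 980 000 mm⁴
  top flange: d = 255 mm → contributes +390 600 000 mm⁴
Total I = 484 380 000 mm⁴.

I_base ≈ 4.8 × 10⁸ mm⁴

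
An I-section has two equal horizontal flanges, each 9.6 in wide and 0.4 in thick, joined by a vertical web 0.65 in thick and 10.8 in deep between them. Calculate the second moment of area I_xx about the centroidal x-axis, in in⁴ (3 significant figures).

Break the section into simple shapes (no overlaps), measuring from the bottom-left corner of the bounding box.
Bottom flange: 9.6 × 0.4, A = 3.84 in², y = 0.2 in, Ī = 0.0512 in⁴.
Web: 0.65 × 10.8, A = 7.02 in², y = 5.8 in, Ī = 68.234 in⁴.
Top flange: 9.6 × 0.4, A = 3.84 in², y = 11.4 in, Ī = 0.0512 in⁴.
By symmetry the centroid is at mid-height, ȳ = 5.8 in.
Transfer each piece to the centroidal x-axis using Ī + A·d² with d = y − 5.8:
  bottom flange: d = -5.6 in → contributes +120.47 in⁴
  web: d = 0 in → contributes +68.234 in⁴
  top flange: d = 5.6 in → contributes +120.47 in⁴
Total I = 309.18 in⁴.

I_xx ≈ 309 in⁴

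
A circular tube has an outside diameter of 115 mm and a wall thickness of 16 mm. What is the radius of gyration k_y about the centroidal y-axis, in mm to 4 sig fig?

k_y ≈ 35.46 mm

Split into non-overlapping primitives; take the origin at the lower-left of the bounding box.
Outer circle: ⌀115, A = 10386.9 mm², x = 57.5 mm, Ī = 8 585 414 mm⁴.
Bore (subtracted): ⌀83, A = 5410.61 mm², x = 57.5 mm, Ī = 2 329 605 mm⁴.
By symmetry the centroid is at mid-width, x̄ = 57.5 mm.
All pieces are centred on the centroidal y-axis, so I = ΣĪ (holes subtracted) = 6 255 809 mm⁴.
Radius of gyration: k = √(I/A) = √(6 255 809 / 4976.28) = 35.456 mm.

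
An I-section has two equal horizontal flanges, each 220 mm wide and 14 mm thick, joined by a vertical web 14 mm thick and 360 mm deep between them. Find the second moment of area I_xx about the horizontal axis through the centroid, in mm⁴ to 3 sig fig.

Treat the section as a set of non-overlapping primitives; coordinates are from the bounding-box lower-left.
Bottom flange: 220 × 14, A = 3 080 mm², y = 7 mm, Ī = 50 307 mm⁴.
Web: 14 × 360, A = 5 040 mm², y = 194 mm, Ī = 54 432 000 mm⁴.
Top flange: 220 × 14, A = 3 080 mm², y = 381 mm, Ī = 50 307 mm⁴.
By symmetry the centroid is at mid-height, ȳ = 194 mm.
Transfer each piece to the horizontal axis through the centroid using Ī + A·d² with d = y − 194:
  bottom flange: d = -187 mm → contributes +107 754 827 mm⁴
  web: d = 0 mm → contributes +54 432 000 mm⁴
  top flange: d = 187 mm → contributes +107 754 827 mm⁴
Total I = 269 941 653 mm⁴.

I_xx ≈ 2.70 × 10⁸ mm⁴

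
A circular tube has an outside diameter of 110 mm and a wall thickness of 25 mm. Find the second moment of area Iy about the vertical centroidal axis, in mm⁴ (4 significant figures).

Iy ≈ 6.551 × 10⁶ mm⁴

Split into non-overlapping primitives; take the origin at the lower-left of the bounding box.
Outer circle: ⌀110, A = 9503.32 mm², x = 55 mm, Ī = 7 186 884 mm⁴.
Bore (subtracted): ⌀60, A = 2827.43 mm², x = 55 mm, Ī = 636 173 mm⁴.
By symmetry the centroid is at mid-width, x̄ = 55 mm.
All pieces are centred on the vertical centroidal axis, so I = ΣĪ (holes subtracted) = 6 550 712 mm⁴.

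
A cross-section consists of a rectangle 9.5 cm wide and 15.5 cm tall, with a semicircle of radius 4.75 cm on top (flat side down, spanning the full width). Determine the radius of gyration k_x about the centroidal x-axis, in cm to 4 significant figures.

k_x ≈ 5.600 cm

Decompose the section into non-overlapping parts with the origin at the bottom-left of its bounding rectangle.
Rectangular body: 9.5 × 15.5, A = 147.25 cm², y = 7.75 cm, Ī = 2948.07 cm⁴.
Semicircular cap: semicircle r = 4.75, A = 35.4411 cm², y = 17.516 cm, Ī = 55.8736 cm⁴.
Centroid: ȳ = ΣA·y / ΣA = 9.64454 cm.
Transfer each piece to the centroidal x-axis using Ī + A·d² with d = y − 9.64454:
  rectangular body: d = -1.89454 cm → contributes +3476.59 cm⁴
  semicircular cap: d = 7.87142 cm → contributes +2251.78 cm⁴
Total I = 5728.37 cm⁴.
Radius of gyration: k = √(I/A) = √(5728.37 / 182.691) = 5.5996 cm.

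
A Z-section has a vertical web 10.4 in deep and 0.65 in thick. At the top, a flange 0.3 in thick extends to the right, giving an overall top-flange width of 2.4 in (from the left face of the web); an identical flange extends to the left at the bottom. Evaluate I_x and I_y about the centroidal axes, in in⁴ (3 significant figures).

I_x ≈ 87.7 in⁴, I_y ≈ 2.02 in⁴

Split into non-overlapping primitives; take the origin at the lower-left of the bounding box.
Web: 0.65 × 10.4, A = 6.76 in², y = 5.2 in, Ī = 60.93 in⁴.
Top flange (beyond web): 1.75 × 0.3, A = 0.525 in², y = 10.25 in, Ī = 0.0039375 in⁴.
Bottom flange (beyond web): 1.75 × 0.3, A = 0.525 in², y = 0.15 in, Ī = 0.0039375 in⁴.
Centroid: ȳ = ΣA·y / ΣA = 5.2 in.
Transfer each piece to the centroidal x-axis using Ī + A·d² with d = y − 5.2:
  web: d = 0 in → contributes +60.93 in⁴
  top flange (beyond web): d = 5.05 in → contributes +13.393 in⁴
  bottom flange (beyond web): d = -5.05 in → contributes +13.393 in⁴
Total I = 87.716 in⁴.
For the y-axis: x̄ = 2.075 in.
Repeating about the centroidal y-axis gives I_y = 2.018 in⁴.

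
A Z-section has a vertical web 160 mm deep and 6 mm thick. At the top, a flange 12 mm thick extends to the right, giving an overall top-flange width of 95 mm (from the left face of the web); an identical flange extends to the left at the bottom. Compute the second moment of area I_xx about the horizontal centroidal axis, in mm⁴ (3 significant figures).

I_xx ≈ 1.38 × 10⁷ mm⁴

Treat the section as a set of non-overlapping primitives; coordinates are from the bounding-box lower-left.
Web: 6 × 160, A = 960 mm², y = 80 mm, Ī = 2 048 000 mm⁴.
Top flange (beyond web): 89 × 12, A = 1 068 mm², y = 154 mm, Ī = 12 816 mm⁴.
Bottom flange (beyond web): 89 × 12, A = 1 068 mm², y = 6 mm, Ī = 12 816 mm⁴.
Centroid: ȳ = ΣA·y / ΣA = 80 mm.
Transfer each piece to the horizontal centroidal axis using Ī + A·d² with d = y − 80:
  web: d = 0 mm → contributes +2 048 000 mm⁴
  top flange (beyond web): d = 74 mm → contributes +5 861 184 mm⁴
  bottom flange (beyond web): d = -74 mm → contributes +5 861 184 mm⁴
Total I = 13 770 368 mm⁴.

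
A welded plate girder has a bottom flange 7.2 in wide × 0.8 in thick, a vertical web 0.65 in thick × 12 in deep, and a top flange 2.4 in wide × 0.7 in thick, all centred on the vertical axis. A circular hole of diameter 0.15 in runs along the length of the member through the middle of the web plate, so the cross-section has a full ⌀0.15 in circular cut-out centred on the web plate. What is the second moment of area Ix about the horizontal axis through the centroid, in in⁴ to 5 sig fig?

Ix ≈ 352.57 in⁴

Decompose the section into non-overlapping parts with the origin at the bottom-left of its bounding rectangle.
Bottom plate: 7.2 × 0.8, A = 5.76 in², y = 0.4 in, Ī = 0.3072 in⁴.
Web plate: 0.65 × 12, A = 7.8 in², y = 6.8 in, Ī = 93.6 in⁴.
Top plate: 2.4 × 0.7, A = 1.68 in², y = 13.15 in, Ī = 0.0686 in⁴.
Hole (subtracted): ⌀0.15, A = 0.01767146 in², y = 6.8 in, Ī = 0.00002485049 in⁴.
Centroid: ȳ = ΣA·y / ΣA = 5.079107 in.
Transfer each piece to the horizontal axis through the centroid using Ī + A·d² with d = y − 5.079107:
  bottom plate: d = -4.679107 in → contributes +126.4169 in⁴
  web plate: d = 1.720893 in → contributes +116.6995 in⁴
  top plate: d = 8.070893 in → contributes +109.5026 in⁴
  hole: d = 1.720893 in → contributes −0.0523584 in⁴
Total I = 352.5667 in⁴.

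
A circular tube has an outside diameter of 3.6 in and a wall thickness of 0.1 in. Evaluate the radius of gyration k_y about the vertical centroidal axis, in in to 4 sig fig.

k_y ≈ 1.238 in

Break the section into simple shapes (no overlaps), measuring from the bottom-left corner of the bounding box.
Outer circle: ⌀3.6, A = 10.1788 in², x = 1.8 in, Ī = 8.2448 in⁴.
Bore (subtracted): ⌀3.4, A = 9.0792 in², x = 1.8 in, Ī = 6.55972 in⁴.
By symmetry the centroid is at mid-width, x̄ = 1.8 in.
All pieces are centred on the vertical centroidal axis, so I = ΣĪ (holes subtracted) = 1.68507 in⁴.
Radius of gyration: k = √(I/A) = √(1.68507 / 1.09956) = 1.23794 in.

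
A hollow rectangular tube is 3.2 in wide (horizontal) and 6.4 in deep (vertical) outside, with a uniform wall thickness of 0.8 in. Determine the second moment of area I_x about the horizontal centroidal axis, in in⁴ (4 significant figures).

I_x ≈ 55.16 in⁴

Split into non-overlapping primitives; take the origin at the lower-left of the bounding box.
Outer rectangle: 3.2 × 6.4, A = 20.48 in², y = 3.2 in, Ī = 69.9051 in⁴.
Inner void (subtracted): 1.6 × 4.8, A = 7.68 in², y = 3.2 in, Ī = 14.7456 in⁴.
By symmetry the centroid is at mid-height, ȳ = 3.2 in.
All pieces are centred on the horizontal centroidal axis, so I = ΣĪ (holes subtracted) = 55.1595 in⁴.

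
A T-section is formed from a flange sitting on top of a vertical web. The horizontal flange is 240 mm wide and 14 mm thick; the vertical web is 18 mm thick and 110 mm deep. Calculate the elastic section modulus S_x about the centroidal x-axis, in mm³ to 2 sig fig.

Decompose the section into non-overlapping parts with the origin at the bottom-left of its bounding rectangle.
Flange: 240 × 14, A = 3 360 mm², y = 117 mm, Ī = 54 880 mm⁴.
Web: 18 × 110, A = 1 980 mm², y = 55 mm, Ī = 1 996 500 mm⁴.
Centroid: ȳ = ΣA·y / ΣA = 94.01 mm.
Transfer each piece to the centroidal x-axis using Ī + A·d² with d = y − 94.01:
  flange: d = 22.99 mm → contributes +1 830 584 mm⁴
  web: d = -39.01 mm → contributes +5 009 816 mm⁴
Total I = 6 840 399 mm⁴.
Extreme fibre distance c = 94.01 mm; S = I/c = 72 762 mm³.

S_x ≈ 7.3 × 10⁴ mm³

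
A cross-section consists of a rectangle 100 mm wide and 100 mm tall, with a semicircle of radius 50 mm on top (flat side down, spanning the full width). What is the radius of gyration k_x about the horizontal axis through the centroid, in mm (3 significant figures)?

Decompose the section into non-overlapping parts with the origin at the bottom-left of its bounding rectangle.
Rectangular body: 100 × 100, A = 10 000 mm², y = 50 mm, Ī = 8 333 333 mm⁴.
Semicircular cap: semicircle r = 50, A = 3 927 mm², y = 121.22 mm, Ī = 685 981 mm⁴.
Centroid: ȳ = ΣA·y / ΣA = 70.082 mm.
Transfer each piece to the horizontal axis through the centroid using Ī + A·d² with d = y − 70.082:
  rectangular body: d = -20.082 mm → contributes +12 366 231 mm⁴
  semicircular cap: d = 51.139 mm → contributes +10 955 670 mm⁴
Total I = 23 321 901 mm⁴.
Radius of gyration: k = √(I/A) = √(23 321 901 / 13 927) = 40.922 mm.

k_x ≈ 40.9 mm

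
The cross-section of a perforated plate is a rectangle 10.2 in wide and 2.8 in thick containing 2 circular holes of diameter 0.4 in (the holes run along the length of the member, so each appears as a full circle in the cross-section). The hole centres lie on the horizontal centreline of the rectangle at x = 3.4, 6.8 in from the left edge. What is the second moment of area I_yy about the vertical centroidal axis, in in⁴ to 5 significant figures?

Split into non-overlapping primitives; take the origin at the lower-left of the bounding box.
Plate: 10.2 × 2.8, A = 28.56 in², x = 5.1 in, Ī = 247.6152 in⁴.
Hole 1 (subtracted): ⌀0.4, A = 0.1256637 in², x = 3.4 in, Ī = 0.001256637 in⁴.
Hole 2 (subtracted): ⌀0.4, A = 0.1256637 in², x = 6.8 in, Ī = 0.001256637 in⁴.
By symmetry the centroid is at mid-width, x̄ = 5.1 in.
Transfer each piece to the vertical centroidal axis using Ī + A·d² with d = x − 5.1:
  plate: d = 0 in → contributes +247.6152 in⁴
  hole 1: d = -1.7 in → contributes −0.3644247 in⁴
  hole 2: d = 1.7 in → contributes −0.3644247 in⁴
Total I = 246.8864 in⁴.

I_yy ≈ 246.89 in⁴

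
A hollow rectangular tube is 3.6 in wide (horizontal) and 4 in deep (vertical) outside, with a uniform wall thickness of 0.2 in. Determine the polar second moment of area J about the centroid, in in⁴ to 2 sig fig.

J ≈ 12 in⁴

Break the section into simple shapes (no overlaps), measuring from the bottom-left corner of the bounding box.
Outer rectangle: 3.6 × 4, A = 14.4 in², y = 2 in, Ī = 19.2 in⁴.
Inner void (subtracted): 3.2 × 3.6, A = 11.52 in², y = 2 in, Ī = 12.44 in⁴.
By symmetry the centroid is at mid-height, ȳ = 2 in.
All pieces are centred on the centroidal x-axis, so I = ΣĪ (holes subtracted) = 6.758 in⁴.
Repeating about the centroidal y-axis gives I_y = 5.722 in⁴.
Polar second moment: J = I_x + I_y = 12.48 in⁴.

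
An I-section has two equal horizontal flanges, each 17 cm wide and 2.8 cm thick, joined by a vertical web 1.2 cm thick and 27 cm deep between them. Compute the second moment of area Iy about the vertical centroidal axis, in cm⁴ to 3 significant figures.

Treat the section as a set of non-overlapping primitives; coordinates are from the bounding-box lower-left.
Bottom flange: 17 × 2.8, A = 47.6 cm², x = 8.5 cm, Ī = 1146.4 cm⁴.
Web: 1.2 × 27, A = 32.4 cm², x = 8.5 cm, Ī = 3.888 cm⁴.
Top flange: 17 × 2.8, A = 47.6 cm², x = 8.5 cm, Ī = 1146.4 cm⁴.
By symmetry the centroid is at mid-width, x̄ = 8.5 cm.
All pieces are centred on the vertical centroidal axis, so I = ΣĪ = 2296.6 cm⁴.

Iy ≈ 2300 cm⁴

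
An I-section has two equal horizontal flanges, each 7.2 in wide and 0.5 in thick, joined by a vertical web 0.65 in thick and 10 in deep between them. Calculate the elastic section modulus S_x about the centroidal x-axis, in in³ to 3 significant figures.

S_x ≈ 46.0 in³

Break the section into simple shapes (no overlaps), measuring from the bottom-left corner of the bounding box.
Bottom flange: 7.2 × 0.5, A = 3.6 in², y = 0.25 in, Ī = 0.075 in⁴.
Web: 0.65 × 10, A = 6.5 in², y = 5.5 in, Ī = 54.167 in⁴.
Top flange: 7.2 × 0.5, A = 3.6 in², y = 10.75 in, Ī = 0.075 in⁴.
By symmetry the centroid is at mid-height, ȳ = 5.5 in.
Transfer each piece to the centroidal x-axis using Ī + A·d² with d = y − 5.5:
  bottom flange: d = -5.25 in → contributes +99.3 in⁴
  web: d = 0 in → contributes +54.167 in⁴
  top flange: d = 5.25 in → contributes +99.3 in⁴
Total I = 252.77 in⁴.
Extreme fibre distance c = 5.5 in; S = I/c = 45.958 in³.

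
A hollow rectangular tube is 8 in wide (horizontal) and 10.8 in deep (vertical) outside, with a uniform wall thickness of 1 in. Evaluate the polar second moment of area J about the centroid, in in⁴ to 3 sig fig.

J ≈ 801 in⁴

Decompose the section into non-overlapping parts with the origin at the bottom-left of its bounding rectangle.
Outer rectangle: 8 × 10.8, A = 86.4 in², y = 5.4 in, Ī = 839.81 in⁴.
Inner void (subtracted): 6 × 8.8, A = 52.8 in², y = 5.4 in, Ī = 340.74 in⁴.
By symmetry the centroid is at mid-height, ȳ = 5.4 in.
All pieces are centred on the centroidal x-axis, so I = ΣĪ (holes subtracted) = 499.07 in⁴.
Repeating about the centroidal y-axis gives I_y = 302.4 in⁴.
Polar second moment: J = I_x + I_y = 801.47 in⁴.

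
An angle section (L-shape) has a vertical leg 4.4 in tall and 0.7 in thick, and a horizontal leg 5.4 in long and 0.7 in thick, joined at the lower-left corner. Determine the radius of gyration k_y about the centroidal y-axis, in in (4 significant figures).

Decompose the section into non-overlapping parts with the origin at the bottom-left of its bounding rectangle.
Vertical leg: 0.7 × 4.4, A = 3.08 in², x = 0.35 in, Ī = 0.125767 in⁴.
Horizontal leg (remainder): 4.7 × 0.7, A = 3.29 in², x = 3.05 in, Ī = 6.05634 in⁴.
Centroid: x̄ = ΣA·x / ΣA = 1.74451 in.
Transfer each piece to the centroidal y-axis using Ī + A·d² with d = x − 1.74451:
  vertical leg: d = -1.39451 in → contributes +6.11528 in⁴
  horizontal leg (remainder): d = 1.30549 in → contributes +11.6635 in⁴
Total I = 17.7788 in⁴.
Radius of gyration: k = √(I/A) = √(17.7788 / 6.37) = 1.67064 in.

k_y ≈ 1.671 in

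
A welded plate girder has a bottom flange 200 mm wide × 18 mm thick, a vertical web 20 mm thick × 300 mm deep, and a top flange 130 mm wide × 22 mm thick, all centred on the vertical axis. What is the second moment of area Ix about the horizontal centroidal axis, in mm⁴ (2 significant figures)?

Treat the section as a set of non-overlapping primitives; coordinates are from the bounding-box lower-left.
Bottom plate: 200 × 18, A = 3 600 mm², y = 9 mm, Ī = 97 200 mm⁴.
Web plate: 20 × 300, A = 6 000 mm², y = 168 mm, Ī = 45 000 000 mm⁴.
Top plate: 130 × 22, A = 2 860 mm², y = 329 mm, Ī = 115 353 mm⁴.
Centroid: ȳ = ΣA·y / ΣA = 159 mm.
Transfer each piece to the horizontal centroidal axis using Ī + A·d² with d = y − 159:
  bottom plate: d = -150 mm → contributes +81 114 536 mm⁴
  web plate: d = 8.984 mm → contributes +45 484 268 mm⁴
  top plate: d = 170 mm → contributes +82 753 746 mm⁴
Total I = 209 352 550 mm⁴.

Ix ≈ 2.1 × 10⁸ mm⁴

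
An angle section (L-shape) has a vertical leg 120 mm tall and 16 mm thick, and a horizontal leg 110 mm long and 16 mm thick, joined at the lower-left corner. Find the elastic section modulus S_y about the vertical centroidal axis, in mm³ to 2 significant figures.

S_y ≈ 4.8 × 10⁴ mm³

Break the section into simple shapes (no overlaps), measuring from the bottom-left corner of the bounding box.
Vertical leg: 16 × 120, A = 1 920 mm², x = 8 mm, Ī = 40 960 mm⁴.
Horizontal leg (remainder): 94 × 16, A = 1 504 mm², x = 63 mm, Ī = 1 107 445 mm⁴.
Centroid: x̄ = ΣA·x / ΣA = 32.16 mm.
Transfer each piece to the vertical centroidal axis using Ī + A·d² with d = x − 32.16:
  vertical leg: d = -24.16 mm → contributes +1 161 571 mm⁴
  horizontal leg (remainder): d = 30.84 mm → contributes +2 538 012 mm⁴
Total I = 3 699 583 mm⁴.
Extreme fibre distance c = 77.84 mm; S = I/c = 47 527 mm³.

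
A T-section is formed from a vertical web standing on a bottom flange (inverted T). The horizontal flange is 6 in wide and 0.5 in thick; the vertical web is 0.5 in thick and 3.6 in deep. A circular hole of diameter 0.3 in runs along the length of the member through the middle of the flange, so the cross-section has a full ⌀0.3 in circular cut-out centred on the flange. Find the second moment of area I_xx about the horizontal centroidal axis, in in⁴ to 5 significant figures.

Treat the section as a set of non-overlapping primitives; coordinates are from the bounding-box lower-left.
Flange: 6 × 0.5, A = 3 in², y = 0.25 in, Ī = 0.0625 in⁴.
Web: 0.5 × 3.6, A = 1.8 in², y = 2.3 in, Ī = 1.944 in⁴.
Hole (subtracted): ⌀0.3, A = 0.07068583 in², y = 0.25 in, Ī = 0.0003976078 in⁴.
Centroid: ȳ = ΣA·y / ΣA = 1.03024 in.
Transfer each piece to the horizontal centroidal axis using Ī + A·d² with d = y − 1.03024:
  flange: d = -0.78024 in → contributes +1.888823 in⁴
  web: d = 1.26976 in → contributes +4.846123 in⁴
  hole: d = -0.78024 in → contributes −0.04342934 in⁴
Total I = 6.691517 in⁴.

I_xx ≈ 6.6915 in⁴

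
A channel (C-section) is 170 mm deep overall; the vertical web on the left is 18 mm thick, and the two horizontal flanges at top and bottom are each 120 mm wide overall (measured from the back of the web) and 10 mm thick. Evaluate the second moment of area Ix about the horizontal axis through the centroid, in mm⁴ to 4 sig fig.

Ix ≈ 2.044 × 10⁷ mm⁴

Decompose the section into non-overlapping parts with the origin at the bottom-left of its bounding rectangle.
Web: 18 × 170, A = 3 060 mm², y = 85 mm, Ī = 7 369 500 mm⁴.
Top flange (beyond web): 102 × 10, A = 1 020 mm², y = 165 mm, Ī = 8 500 mm⁴.
Bottom flange (beyond web): 102 × 10, A = 1 020 mm², y = 5 mm, Ī = 8 500 mm⁴.
By symmetry the centroid is at mid-height, ȳ = 85 mm.
Transfer each piece to the horizontal axis through the centroid using Ī + A·d² with d = y − 85:
  web: d = 0 mm → contributes +7 369 500 mm⁴
  top flange (beyond web): d = 80 mm → contributes +6 536 500 mm⁴
  bottom flange (beyond web): d = -80 mm → contributes +6 536 500 mm⁴
Total I = 20 442 500 mm⁴.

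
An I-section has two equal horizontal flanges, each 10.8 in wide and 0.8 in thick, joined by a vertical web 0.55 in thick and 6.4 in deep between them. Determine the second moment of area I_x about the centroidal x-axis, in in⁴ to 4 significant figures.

Split into non-overlapping primitives; take the origin at the lower-left of the bounding box.
Bottom flange: 10.8 × 0.8, A = 8.64 in², y = 0.4 in, Ī = 0.4608 in⁴.
Web: 0.55 × 6.4, A = 3.52 in², y = 4 in, Ī = 12.0149 in⁴.
Top flange: 10.8 × 0.8, A = 8.64 in², y = 7.6 in, Ī = 0.4608 in⁴.
By symmetry the centroid is at mid-height, ȳ = 4 in.
Transfer each piece to the centroidal x-axis using Ī + A·d² with d = y − 4:
  bottom flange: d = -3.6 in → contributes +112.435 in⁴
  web: d = 0 in → contributes +12.0149 in⁴
  top flange: d = 3.6 in → contributes +112.435 in⁴
Total I = 236.885 in⁴.

I_x ≈ 236.9 in⁴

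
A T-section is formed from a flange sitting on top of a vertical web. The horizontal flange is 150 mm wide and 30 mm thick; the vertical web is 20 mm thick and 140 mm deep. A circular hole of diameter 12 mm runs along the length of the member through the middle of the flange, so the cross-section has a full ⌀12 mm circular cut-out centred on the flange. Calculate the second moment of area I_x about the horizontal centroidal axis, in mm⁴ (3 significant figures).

Decompose the section into non-overlapping parts with the origin at the bottom-left of its bounding rectangle.
Flange: 150 × 30, A = 4 500 mm², y = 155 mm, Ī = 337 500 mm⁴.
Web: 20 × 140, A = 2 800 mm², y = 70 mm, Ī = 4 573 333 mm⁴.
Hole (subtracted): ⌀12, A = 113.1 mm², y = 155 mm, Ī = 1017.9 mm⁴.
Centroid: ȳ = ΣA·y / ΣA = 121.88 mm.
Transfer each piece to the horizontal centroidal axis using Ī + A·d² with d = y − 121.88:
  flange: d = 33.116 mm → contributes +5 272 452 mm⁴
  web: d = -51.884 mm → contributes +12 110 851 mm⁴
  hole: d = 33.116 mm → contributes −125 047 mm⁴
Total I = 17 258 256 mm⁴.

I_x ≈ 1.73 × 10⁷ mm⁴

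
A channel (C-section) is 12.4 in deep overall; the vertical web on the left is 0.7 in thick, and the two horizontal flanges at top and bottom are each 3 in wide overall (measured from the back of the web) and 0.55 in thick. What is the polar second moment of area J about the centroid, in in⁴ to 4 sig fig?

J ≈ 206.0 in⁴

Break the section into simple shapes (no overlaps), measuring from the bottom-left corner of the bounding box.
Web: 0.7 × 12.4, A = 8.68 in², y = 6.2 in, Ī = 111.22 in⁴.
Top flange (beyond web): 2.3 × 0.55, A = 1.265 in², y = 12.125 in, Ī = 0.0318885 in⁴.
Bottom flange (beyond web): 2.3 × 0.55, A = 1.265 in², y = 0.275 in, Ī = 0.0318885 in⁴.
By symmetry the centroid is at mid-height, ȳ = 6.2 in.
Transfer each piece to the centroidal x-axis using Ī + A·d² with d = y − 6.2:
  web: d = 0 in → contributes +111.22 in⁴
  top flange (beyond web): d = 5.925 in → contributes +44.4405 in⁴
  bottom flange (beyond web): d = -5.925 in → contributes +44.4405 in⁴
Total I = 200.101 in⁴.
For the y-axis: x̄ = 0.688537 in.
Repeating about the centroidal y-axis gives I_y = 5.87749 in⁴.
Polar second moment: J = I_x + I_y = 205.978 in⁴.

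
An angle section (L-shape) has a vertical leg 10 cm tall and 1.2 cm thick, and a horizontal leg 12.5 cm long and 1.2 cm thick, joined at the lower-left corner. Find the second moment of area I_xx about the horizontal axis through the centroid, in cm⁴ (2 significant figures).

Split into non-overlapping primitives; take the origin at the lower-left of the bounding box.
Vertical leg: 1.2 × 10, A = 12 cm², y = 5 cm, Ī = 100 cm⁴.
Horizontal leg (remainder): 11.3 × 1.2, A = 13.56 cm², y = 0.6 cm, Ī = 1.627 cm⁴.
Centroid: ȳ = ΣA·y / ΣA = 2.666 cm.
Transfer each piece to the horizontal axis through the centroid using Ī + A·d² with d = y − 2.666:
  vertical leg: d = 2.334 cm → contributes +165.4 cm⁴
  horizontal leg (remainder): d = -2.066 cm → contributes +59.49 cm⁴
Total I = 224.9 cm⁴.

I_xx ≈ 220 cm⁴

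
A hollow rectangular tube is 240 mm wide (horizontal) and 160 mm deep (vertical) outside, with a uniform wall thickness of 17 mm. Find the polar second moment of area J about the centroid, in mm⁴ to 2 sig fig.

J ≈ 1.4 × 10⁸ mm⁴

Decompose the section into non-overlapping parts with the origin at the bottom-left of its bounding rectangle.
Outer rectangle: 240 × 160, A = 38 400 mm², y = 80 mm, Ī = 81 920 000 mm⁴.
Inner void (subtracted): 206 × 126, A = 25 956 mm², y = 80 mm, Ī = 34 339 788 mm⁴.
By symmetry the centroid is at mid-height, ȳ = 80 mm.
All pieces are centred on the centroidal x-axis, so I = ΣĪ (holes subtracted) = 47 580 212 mm⁴.
Repeating about the centroidal y-axis gives I_y = 92 530 932 mm⁴.
Polar second moment: J = I_x + I_y = 140 111 144 mm⁴.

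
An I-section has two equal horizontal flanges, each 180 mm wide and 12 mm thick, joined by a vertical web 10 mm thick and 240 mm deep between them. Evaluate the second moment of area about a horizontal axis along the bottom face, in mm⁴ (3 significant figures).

Split into non-overlapping primitives; take the origin at the lower-left of the bounding box.
Bottom flange: 180 × 12, A = 2 160 mm², y = 6 mm, Ī = 25 920 mm⁴.
Web: 10 × 240, A = 2 400 mm², y = 132 mm, Ī = 11 520 000 mm⁴.
Top flange: 180 × 12, A = 2 160 mm², y = 258 mm, Ī = 25 920 mm⁴.
Transfer each piece to the base of the section using Ī + A·d² with d = y − 0:
  bottom flange: d = 6 mm → contributes +103 680 mm⁴
  web: d = 132 mm → contributes +53 337 600 mm⁴
  top flange: d = 258 mm → contributes +143 804 160 mm⁴
Total I = 197 245 440 mm⁴.

I_base ≈ 1.97 × 10⁸ mm⁴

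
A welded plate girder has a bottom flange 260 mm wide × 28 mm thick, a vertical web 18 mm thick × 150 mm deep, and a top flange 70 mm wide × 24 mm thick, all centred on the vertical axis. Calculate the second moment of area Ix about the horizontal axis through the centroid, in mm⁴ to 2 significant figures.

Ix ≈ 5.4 × 10⁷ mm⁴

Treat the section as a set of non-overlapping primitives; coordinates are from the bounding-box lower-left.
Bottom plate: 260 × 28, A = 7 280 mm², y = 14 mm, Ī = 475 627 mm⁴.
Web plate: 18 × 150, A = 2 700 mm², y = 103 mm, Ī = 5 062 500 mm⁴.
Top plate: 70 × 24, A = 1 680 mm², y = 190 mm, Ī = 80 640 mm⁴.
Centroid: ȳ = ΣA·y / ΣA = 59.97 mm.
Transfer each piece to the horizontal axis through the centroid using Ī + A·d² with d = y − 59.97:
  bottom plate: d = -45.97 mm → contributes +15 858 287 mm⁴
  web plate: d = 43.03 mm → contributes +10 062 370 mm⁴
  top plate: d = 130 mm → contributes +28 486 877 mm⁴
Total I = 54 407 534 mm⁴.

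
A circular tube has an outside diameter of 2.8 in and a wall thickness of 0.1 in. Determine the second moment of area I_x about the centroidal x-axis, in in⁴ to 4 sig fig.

I_x ≈ 0.7740 in⁴

Break the section into simple shapes (no overlaps), measuring from the bottom-left corner of the bounding box.
Outer circle: ⌀2.8, A = 6.15752 in², y = 1.4 in, Ī = 3.01719 in⁴.
Bore (subtracted): ⌀2.6, A = 5.30929 in², y = 1.4 in, Ī = 2.24318 in⁴.
By symmetry the centroid is at mid-height, ȳ = 1.4 in.
All pieces are centred on the centroidal x-axis, so I = ΣĪ (holes subtracted) = 0.77401 in⁴.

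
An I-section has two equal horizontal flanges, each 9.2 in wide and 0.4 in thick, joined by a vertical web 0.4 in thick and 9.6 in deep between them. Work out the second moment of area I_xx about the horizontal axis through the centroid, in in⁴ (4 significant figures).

I_xx ≈ 213.6 in⁴

Break the section into simple shapes (no overlaps), measuring from the bottom-left corner of the bounding box.
Bottom flange: 9.2 × 0.4, A = 3.68 in², y = 0.2 in, Ī = 0.0490667 in⁴.
Web: 0.4 × 9.6, A = 3.84 in², y = 5.2 in, Ī = 29.4912 in⁴.
Top flange: 9.2 × 0.4, A = 3.68 in², y = 10.2 in, Ī = 0.0490667 in⁴.
By symmetry the centroid is at mid-height, ȳ = 5.2 in.
Transfer each piece to the horizontal axis through the centroid using Ī + A·d² with d = y − 5.2:
  bottom flange: d = -5 in → contributes +92.0491 in⁴
  web: d = 0 in → contributes +29.4912 in⁴
  top flange: d = 5 in → contributes +92.0491 in⁴
Total I = 213.589 in⁴.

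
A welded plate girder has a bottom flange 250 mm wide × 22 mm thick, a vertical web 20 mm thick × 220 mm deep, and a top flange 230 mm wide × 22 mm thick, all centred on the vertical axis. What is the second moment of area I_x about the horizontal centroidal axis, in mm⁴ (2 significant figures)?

Break the section into simple shapes (no overlaps), measuring from the bottom-left corner of the bounding box.
Bottom plate: 250 × 22, A = 5 500 mm², y = 11 mm, Ī = 221 833 mm⁴.
Web plate: 20 × 220, A = 4 400 mm², y = 132 mm, Ī = 17 746 667 mm⁴.
Top plate: 230 × 22, A = 5 060 mm², y = 253 mm, Ī = 204 087 mm⁴.
Centroid: ȳ = ΣA·y / ΣA = 128.4 mm.
Transfer each piece to the horizontal centroidal axis using Ī + A·d² with d = y − 128.4:
  bottom plate: d = -117.4 mm → contributes +76 080 198 mm⁴
  web plate: d = 3.559 mm → contributes +17 802 394 mm⁴
  top plate: d = 124.6 mm → contributes +78 709 483 mm⁴
Total I = 172 592 075 mm⁴.

I_x ≈ 1.7 × 10⁸ mm⁴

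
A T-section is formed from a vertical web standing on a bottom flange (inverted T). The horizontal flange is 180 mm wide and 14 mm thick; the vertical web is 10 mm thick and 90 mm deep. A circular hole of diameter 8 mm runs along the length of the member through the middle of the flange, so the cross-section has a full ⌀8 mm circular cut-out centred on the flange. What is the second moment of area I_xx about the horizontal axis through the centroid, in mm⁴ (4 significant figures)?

Break the section into simple shapes (no overlaps), measuring from the bottom-left corner of the bounding box.
Flange: 180 × 14, A = 2 520 mm², y = 7 mm, Ī = 41 160 mm⁴.
Web: 10 × 90, A = 900 mm², y = 59 mm, Ī = 607 500 mm⁴.
Hole (subtracted): ⌀8, A = 50.2655 mm², y = 7 mm, Ī = 201.062 mm⁴.
Centroid: ȳ = ΣA·y / ΣA = 20.8883 mm.
Transfer each piece to the horizontal axis through the centroid using Ī + A·d² with d = y − 20.8883:
  flange: d = -13.8883 mm → contributes +527 232 mm⁴
  web: d = 38.1117 mm → contributes +1 914 749 mm⁴
  hole: d = -13.8883 mm → contributes −9896.56 mm⁴
Total I = 2 432 085 mm⁴.

I_xx ≈ 2.432 × 10⁶ mm⁴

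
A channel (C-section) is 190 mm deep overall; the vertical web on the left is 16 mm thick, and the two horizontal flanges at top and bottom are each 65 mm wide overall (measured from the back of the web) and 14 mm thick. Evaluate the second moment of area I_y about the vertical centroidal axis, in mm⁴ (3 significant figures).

Break the section into simple shapes (no overlaps), measuring from the bottom-left corner of the bounding box.
Web: 16 × 190, A = 3 040 mm², x = 8 mm, Ī = 64 853 mm⁴.
Top flange (beyond web): 49 × 14, A = 686 mm², x = 40.5 mm, Ī = 137 257 mm⁴.
Bottom flange (beyond web): 49 × 14, A = 686 mm², x = 40.5 mm, Ī = 137 257 mm⁴.
Centroid: x̄ = ΣA·x / ΣA = 18.107 mm.
Transfer each piece to the vertical centroidal axis using Ī + A·d² with d = x − 18.107:
  web: d = -10.107 mm → contributes +375 365 mm⁴
  top flange (beyond web): d = 22.393 mm → contributes +481 264 mm⁴
  bottom flange (beyond web): d = 22.393 mm → contributes +481 264 mm⁴
Total I = 1 337 893 mm⁴.

I_y ≈ 1.34 × 10⁶ mm⁴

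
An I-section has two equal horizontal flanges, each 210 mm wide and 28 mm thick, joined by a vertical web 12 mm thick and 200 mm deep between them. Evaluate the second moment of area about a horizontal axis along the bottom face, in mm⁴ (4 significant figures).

I_base ≈ 3.936 × 10⁸ mm⁴

Treat the section as a set of non-overlapping primitives; coordinates are from the bounding-box lower-left.
Bottom flange: 210 × 28, A = 5 880 mm², y = 14 mm, Ī = 384 160 mm⁴.
Web: 12 × 200, A = 2 400 mm², y = 128 mm, Ī = 8 000 000 mm⁴.
Top flange: 210 × 28, A = 5 880 mm², y = 242 mm, Ī = 384 160 mm⁴.
Transfer each piece to the base of the section using Ī + A·d² with d = y − 0:
  bottom flange: d = 14 mm → contributes +1 536 640 mm⁴
  web: d = 128 mm → contributes +47 321 600 mm⁴
  top flange: d = 242 mm → contributes +344 740 480 mm⁴
Total I = 393 598 720 mm⁴.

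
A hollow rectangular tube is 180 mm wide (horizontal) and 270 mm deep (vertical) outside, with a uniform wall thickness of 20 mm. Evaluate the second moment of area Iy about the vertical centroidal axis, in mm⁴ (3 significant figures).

Treat the section as a set of non-overlapping primitives; coordinates are from the bounding-box lower-left.
Outer rectangle: 180 × 270, A = 48 600 mm², x = 90 mm, Ī = 131 220 000 mm⁴.
Inner void (subtracted): 140 × 230, A = 32 200 mm², x = 90 mm, Ī = 52 593 333 mm⁴.
By symmetry the centroid is at mid-width, x̄ = 90 mm.
All pieces are centred on the vertical centroidal axis, so I = ΣĪ (holes subtracted) = 78 626 667 mm⁴.

Iy ≈ 7.86 × 10⁷ mm⁴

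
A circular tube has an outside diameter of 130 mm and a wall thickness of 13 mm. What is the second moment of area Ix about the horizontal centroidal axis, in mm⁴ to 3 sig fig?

Break the section into simple shapes (no overlaps), measuring from the bottom-left corner of the bounding box.
Outer circle: ⌀130, A = 13 273 mm², y = 65 mm, Ī = 14 019 848 mm⁴.
Bore (subtracted): ⌀104, A = 8494.9 mm², y = 65 mm, Ī = 5 742 530 mm⁴.
By symmetry the centroid is at mid-height, ȳ = 65 mm.
All pieces are centred on the horizontal centroidal axis, so I = ΣĪ (holes subtracted) = 8 277 318 mm⁴.

Ix ≈ 8.28 × 10⁶ mm⁴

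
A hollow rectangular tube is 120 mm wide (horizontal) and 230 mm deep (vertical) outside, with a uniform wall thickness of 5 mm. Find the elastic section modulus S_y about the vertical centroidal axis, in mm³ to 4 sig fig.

Break the section into simple shapes (no overlaps), measuring from the bottom-left corner of the bounding box.
Outer rectangle: 120 × 230, A = 27 600 mm², x = 60 mm, Ī = 33 120 000 mm⁴.
Inner void (subtracted): 110 × 220, A = 24 200 mm², x = 60 mm, Ī = 24 401 667 mm⁴.
By symmetry the centroid is at mid-width, x̄ = 60 mm.
All pieces are centred on the vertical centroidal axis, so I = ΣĪ (holes subtracted) = 8 718 333 mm⁴.
Extreme fibre distance c = 60 mm; S = I/c = 145 306 mm³.

S_y ≈ 1.453 × 10⁵ mm³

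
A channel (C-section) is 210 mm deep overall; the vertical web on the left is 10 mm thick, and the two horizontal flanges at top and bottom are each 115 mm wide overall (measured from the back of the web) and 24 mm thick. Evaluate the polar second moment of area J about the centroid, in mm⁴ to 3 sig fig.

Split into non-overlapping primitives; take the origin at the lower-left of the bounding box.
Web: 10 × 210, A = 2 100 mm², y = 105 mm, Ī = 7 717 500 mm⁴.
Top flange (beyond web): 105 × 24, A = 2 520 mm², y = 198 mm, Ī = 120 960 mm⁴.
Bottom flange (beyond web): 105 × 24, A = 2 520 mm², y = 12 mm, Ī = 120 960 mm⁴.
By symmetry the centroid is at mid-height, ȳ = 105 mm.
Transfer each piece to the centroidal x-axis using Ī + A·d² with d = y − 105:
  web: d = 0 mm → contributes +7 717 500 mm⁴
  top flange (beyond web): d = 93 mm → contributes +21 916 440 mm⁴
  bottom flange (beyond web): d = -93 mm → contributes +21 916 440 mm⁴
Total I = 51 550 380 mm⁴.
For the y-axis: x̄ = 45.588 mm.
Repeating about the centroidal y-axis gives I_y = 9 549 029 mm⁴.
Polar second moment: J = I_x + I_y = 61 099 409 mm⁴.

J ≈ 6.11 × 10⁷ mm⁴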